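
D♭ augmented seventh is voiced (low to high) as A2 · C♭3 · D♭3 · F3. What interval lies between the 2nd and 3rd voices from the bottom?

major 2nd

Those voices are C♭3 and D♭3.
Counting 2 letters and 2 half steps from C♭ gives a major second.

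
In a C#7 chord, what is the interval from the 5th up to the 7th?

minor 3rd

C#7: C#, E#, G#, B.
5th = G#; 7th = B.
3 letter names make it a third; at 3 semitones (a half step narrower than major) the quality is minor.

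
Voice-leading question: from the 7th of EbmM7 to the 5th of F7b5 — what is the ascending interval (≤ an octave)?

d7

EbmM7 has D as its 7th, and F7b5 has Cb as its 5th.
From D to Cb: 9 semitones over a seventh = diminished.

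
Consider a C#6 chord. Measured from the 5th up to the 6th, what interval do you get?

C# major sixth is spelled C#, E#, G#, A#.
The 5th is G# and the 6th is A#.
Counting 2 letters and 2 half steps from G# gives a major second.

major 2nd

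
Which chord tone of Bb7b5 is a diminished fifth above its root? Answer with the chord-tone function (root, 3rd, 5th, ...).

Bb7b5 is spelled Bb–D–Fb–Ab.
The root is Bb. A diminished fifth above Bb is Fb.
Fb is the chord's 5th.

5th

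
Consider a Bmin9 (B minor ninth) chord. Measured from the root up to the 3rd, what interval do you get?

minor third

The chord tones of Bmin9 (B minor ninth) are B–D–F#–A–C#.
That puts B below D.
From B to D: 3 semitones over a third = minor.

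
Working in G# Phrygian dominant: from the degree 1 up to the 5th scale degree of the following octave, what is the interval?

The scale runs G# A B# C# D# E F#.
Degree 1 = G#; degree 5 (up an octave) = D#.
Counting 12 letters and 19 half steps from G# gives a perfect twelfth.

perfect 12th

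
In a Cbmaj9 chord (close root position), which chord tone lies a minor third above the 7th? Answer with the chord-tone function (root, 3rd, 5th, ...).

9th

Cbmaj9 is spelled Cb-Eb-Gb-Bb-Db.
The 7th is Bb. A minor third above Bb is Db.
Db is the chord's 9th.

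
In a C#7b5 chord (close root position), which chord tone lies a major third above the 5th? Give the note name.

Spelling the chord: C#–E#–G–B.
The 5th is G. A major third above G is B.
B is the chord's 7th.

B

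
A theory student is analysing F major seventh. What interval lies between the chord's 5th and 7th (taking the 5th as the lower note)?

The chord tones of Fmaj7 (F major seventh) are F-A-C-E.
5th = C; 7th = E.
From C to E is 4 semitones, exactly the major third.

major third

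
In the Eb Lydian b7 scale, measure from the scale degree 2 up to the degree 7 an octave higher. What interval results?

Spelling the Eb Lydian b7 scale: Eb F G A Bb C Db.
So we need the interval from F up to Db.
F up to Db is 20 semitones, a half step narrower than a major thirteenth, so the interval is minor.

minor thirteenth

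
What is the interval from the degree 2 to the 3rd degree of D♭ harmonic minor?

The scale runs D♭ E♭ F♭ G♭ A♭ B𝄫 C.
The degree 2 is E♭ and the 3rd degree is F♭.
From E♭ to F♭: 1 semitone over a second = minor.

minor 2nd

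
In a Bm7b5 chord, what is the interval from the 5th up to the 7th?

Spelling the chord: B-D-F-A.
That puts F below A.
Counting 3 letters and 4 half steps from F gives a major third.

major third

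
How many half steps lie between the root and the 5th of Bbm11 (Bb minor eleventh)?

Spelling the chord: Bb Db F Ab C Eb.
Bb to F is a perfect fifth: 7 semitones.

7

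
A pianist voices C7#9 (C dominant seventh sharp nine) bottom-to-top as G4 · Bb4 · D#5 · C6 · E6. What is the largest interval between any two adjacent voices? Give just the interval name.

Adjacent intervals: G4→Bb4 = minor third; Bb4→D#5 = augmented third; D#5→C6 = diminished seventh; C6→E6 = major third.
The largest is D#5 to C6, a diminished seventh (9 semitones).

diminished 7th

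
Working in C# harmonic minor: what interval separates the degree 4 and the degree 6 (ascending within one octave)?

C# harmonic minor: C# D# E F# G# A B#.
The degree 4 is F# and the scale degree 6 is A.
3 letter names make it a third; at 3 semitones (a half step narrower than major) the quality is minor.

minor third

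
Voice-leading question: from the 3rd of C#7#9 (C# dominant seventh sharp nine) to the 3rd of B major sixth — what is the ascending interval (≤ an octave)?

minor seventh

C#7#9 (C# dominant seventh sharp nine) has E# as its 3rd, and B major sixth has D# as its 3rd.
From E# to D#: 10 semitones over a seventh = minor.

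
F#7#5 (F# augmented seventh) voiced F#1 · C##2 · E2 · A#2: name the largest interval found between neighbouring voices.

Adjacent intervals: F#1→C##2 = augmented fifth; C##2→E2 = diminished third; E2→A#2 = augmented fourth.
The largest is F#1 to C##2, an augmented fifth (8 semitones).

augmented 5th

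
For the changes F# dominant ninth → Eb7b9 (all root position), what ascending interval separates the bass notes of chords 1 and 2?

diminished seventh

The roots are F# and Eb.
F# up to Eb is 9 semitones, a whole step narrower than a major seventh, so the interval is diminished.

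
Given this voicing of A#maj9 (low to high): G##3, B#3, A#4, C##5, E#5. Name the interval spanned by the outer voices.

minor thirteenth

The outer voices are G##3 and E#5.
G## up to E# is 20 semitones, a half step narrower than a major thirteenth, so the interval is minor.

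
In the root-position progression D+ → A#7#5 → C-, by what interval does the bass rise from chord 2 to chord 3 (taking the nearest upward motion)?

The roots are A# and C.
From A# to C: 2 semitones over a third = diminished.

diminished third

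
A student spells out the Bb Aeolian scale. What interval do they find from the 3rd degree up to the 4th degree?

major second

The scale runs Bb C Db Eb F Gb Ab.
So we need the interval from Db up to Eb.
Counting 2 letters and 2 half steps from Db gives a major second.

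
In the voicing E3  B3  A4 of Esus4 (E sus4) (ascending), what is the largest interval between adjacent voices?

m7

Adjacent intervals: E3→B3 = perfect fifth; B3→A4 = minor seventh.
The largest is B3 to A4, a minor seventh (10 semitones).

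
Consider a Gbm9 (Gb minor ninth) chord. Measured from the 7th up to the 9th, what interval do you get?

major 3rd

Gbmin9 is spelled Gb–Bbb–Db–Fb–Ab.
The 7th is Fb and the 9th is Ab.
Fb up to Ab spans 3 letter names and 4 semitones — a major third.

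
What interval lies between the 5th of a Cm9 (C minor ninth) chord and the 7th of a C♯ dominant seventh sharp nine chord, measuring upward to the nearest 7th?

M3

Cm9 (C minor ninth) has G as its 5th, and C♯ dominant seventh sharp nine has B as its 7th.
G up to B spans 3 letter names and 4 semitones — a major third.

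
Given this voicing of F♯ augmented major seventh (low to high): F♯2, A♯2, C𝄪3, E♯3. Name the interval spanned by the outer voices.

The outer voices are F♯2 and E♯3.
F♯ up to E♯ spans 7 letter names and 11 semitones — a major seventh.

major seventh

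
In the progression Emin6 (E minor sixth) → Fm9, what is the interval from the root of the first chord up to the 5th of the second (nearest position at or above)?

Emin6 (E minor sixth) has E as its root, and Fm9 has C as its 5th.
From E to C: 8 semitones over a sixth = minor.

minor sixth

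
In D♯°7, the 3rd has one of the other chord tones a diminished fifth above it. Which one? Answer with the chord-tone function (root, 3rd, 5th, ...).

7th

D♯°7 is spelled D♯–F♯–A–C.
The 3rd is F♯. A diminished fifth above F♯ is C.
C is the chord's 7th.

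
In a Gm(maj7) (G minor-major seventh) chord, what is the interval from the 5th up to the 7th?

major 3rd

Spelling the chord: G Bb D F#.
That puts D below F#.
From D to F# is 4 semitones, exactly the major third.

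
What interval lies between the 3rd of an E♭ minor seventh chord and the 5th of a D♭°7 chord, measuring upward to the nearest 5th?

minor 2nd

E♭ minor seventh has G♭ as its 3rd, and D♭°7 has A𝄫 as its 5th.
G♭ up to A𝄫 is 1 semitone, a half step narrower than a major second, so the interval is minor.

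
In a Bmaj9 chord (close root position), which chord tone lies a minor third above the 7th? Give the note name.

Bmaj9 is spelled B, D#, F#, A#, C#.
The 7th is A#. A minor third above A# is C#.
C# is the chord's 9th.

C#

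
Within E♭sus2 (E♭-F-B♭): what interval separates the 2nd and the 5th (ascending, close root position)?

That puts F below B♭.
F up to B♭ spans 4 letter names and 5 semitones — a perfect fourth.

P4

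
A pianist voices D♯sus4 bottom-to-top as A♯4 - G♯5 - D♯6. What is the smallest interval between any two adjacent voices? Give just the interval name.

perfect 5th

Adjacent intervals: A♯4→G♯5 = minor seventh; G♯5→D♯6 = perfect fifth.
The smallest is G♯5 to D♯6, a perfect fifth (7 semitones).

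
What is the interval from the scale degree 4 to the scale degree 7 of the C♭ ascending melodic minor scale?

C♭ melodic minor: C♭ D♭ E𝄫 F♭ G♭ A♭ B♭.
So we need the interval from F♭ up to B♭.
F♭ up to B♭ is 6 semitones, a half step wider than a perfect fourth, so the interval is augmented.

augmented fourth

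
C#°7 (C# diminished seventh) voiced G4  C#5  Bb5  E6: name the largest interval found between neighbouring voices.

diminished seventh

Adjacent intervals: G4→C#5 = augmented fourth; C#5→Bb5 = diminished seventh; Bb5→E6 = augmented fourth.
The largest is C#5 to Bb5, a diminished seventh (9 semitones).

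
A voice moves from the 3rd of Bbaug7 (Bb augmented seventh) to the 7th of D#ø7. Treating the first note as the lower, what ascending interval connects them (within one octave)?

Bbaug7 (Bb augmented seventh) has D as its 3rd, and D#ø7 has C# as its 7th.
D up to C# spans 7 letter names and 11 semitones — a major seventh.

major seventh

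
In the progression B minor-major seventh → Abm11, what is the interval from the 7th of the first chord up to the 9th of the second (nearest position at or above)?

d2

The 7th of B minor-major seventh is A#; the 9th of Abm11 is Bb.
From A# to Bb: 0 semitones over a second = diminished.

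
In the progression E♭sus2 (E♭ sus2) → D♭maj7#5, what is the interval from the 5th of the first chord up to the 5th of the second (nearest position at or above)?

major seventh

The 5th of E♭sus2 (E♭ sus2) is B♭; the 5th of D♭maj7#5 is A.
B♭ up to A spans 7 letter names and 11 semitones — a major seventh.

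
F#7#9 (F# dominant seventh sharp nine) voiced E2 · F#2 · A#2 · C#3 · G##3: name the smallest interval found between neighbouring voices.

major second

Adjacent intervals: E2→F#2 = major second; F#2→A#2 = major third; A#2→C#3 = minor third; C#3→G##3 = augmented fifth.
The smallest is E2 to F#2, a major second (2 semitones).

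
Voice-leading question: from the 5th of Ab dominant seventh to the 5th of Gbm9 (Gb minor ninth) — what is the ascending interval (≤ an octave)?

Ab dominant seventh has Eb as its 5th, and Gbm9 (Gb minor ninth) has Db as its 5th.
7 letter names make it a seventh; at 10 semitones (a half step narrower than major) the quality is minor.

minor 7th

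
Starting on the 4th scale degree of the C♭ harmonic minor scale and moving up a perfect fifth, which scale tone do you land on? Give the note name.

The scale is C♭ D♭ E𝄫 F♭ G♭ A𝄫 B♭.
The 4th scale degree is F♭; a perfect fifth above that is C♭ — scale degree 1.

Cb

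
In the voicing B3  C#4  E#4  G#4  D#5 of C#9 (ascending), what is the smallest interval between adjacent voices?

Adjacent intervals: B3→C#4 = major second; C#4→E#4 = major third; E#4→G#4 = minor third; G#4→D#5 = perfect fifth.
The smallest is B3 to C#4, a major second (2 semitones).

major second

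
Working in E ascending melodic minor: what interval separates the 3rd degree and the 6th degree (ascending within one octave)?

A4

The scale runs E F# G A B C# D#.
So we need the interval from G up to C#.
From G to C#: 6 semitones over a fourth = augmented.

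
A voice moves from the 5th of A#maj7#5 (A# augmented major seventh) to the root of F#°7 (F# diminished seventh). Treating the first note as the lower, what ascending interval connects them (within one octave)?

The 5th of A#maj7#5 (A# augmented major seventh) is E##; the root of F#°7 (F# diminished seventh) is F#.
E## up to F# is 0 semitones, a whole step narrower than a major second, so the interval is diminished.

diminished second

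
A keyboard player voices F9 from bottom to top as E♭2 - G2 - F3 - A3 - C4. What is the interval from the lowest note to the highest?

The outer voices are E♭2 and C4.
Counting 13 letters and 21 half steps from E♭ gives a major thirteenth.

major 13th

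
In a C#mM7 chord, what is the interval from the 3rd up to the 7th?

A5

C# minor-major seventh is spelled C#–E–G#–B#.
That puts E below B#.
From E to B#: 8 semitones over a fifth = augmented.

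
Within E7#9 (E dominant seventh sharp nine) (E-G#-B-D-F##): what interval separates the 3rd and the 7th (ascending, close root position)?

diminished fifth

So we need the interval from G# up to D.
From G# to D: 6 semitones over a fifth = diminished.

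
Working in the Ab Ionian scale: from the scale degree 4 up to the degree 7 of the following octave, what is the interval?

augmented eleventh

Ab major: Ab Bb C Db Eb F G.
So we need the interval from Db up to G.
From Db to G: 18 semitones over an eleventh = augmented.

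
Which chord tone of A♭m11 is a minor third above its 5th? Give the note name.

Gb

The chord tones of A♭m11 are A♭-C♭-E♭-G♭-B♭-D♭.
The 5th is E♭. A minor third above E♭ is G♭.
G♭ is the chord's 7th.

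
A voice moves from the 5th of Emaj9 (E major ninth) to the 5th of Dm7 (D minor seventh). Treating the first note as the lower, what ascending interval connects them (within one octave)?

The 5th of Emaj9 (E major ninth) is B; the 5th of Dm7 (D minor seventh) is A.
From B to A: 10 semitones over a seventh = minor.

minor seventh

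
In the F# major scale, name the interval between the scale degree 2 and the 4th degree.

F# major: F# G# A# B C# D# E#.
The scale degree 2 is G# and the 4th degree is B.
From G# to B: 3 semitones over a third = minor.

m3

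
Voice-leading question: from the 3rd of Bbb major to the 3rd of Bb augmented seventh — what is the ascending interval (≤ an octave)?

Bbb major has Db as its 3rd, and Bb augmented seventh has D as its 3rd.
1 letter names make it a unison; at 1 semitone (a half step wider than perfect) the quality is augmented.

augmented unison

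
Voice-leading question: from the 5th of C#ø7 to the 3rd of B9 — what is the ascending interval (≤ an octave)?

augmented 5th

The 5th of C#ø7 is G; the 3rd of B9 is D#.
G up to D# is 8 semitones, a half step wider than a perfect fifth, so the interval is augmented.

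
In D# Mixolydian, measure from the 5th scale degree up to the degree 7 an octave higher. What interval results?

The scale runs D# E# F## G# A# B# C#.
That puts A# below C#.
A# up to C# is 15 semitones, a half step narrower than a major tenth, so the interval is minor.

minor 10th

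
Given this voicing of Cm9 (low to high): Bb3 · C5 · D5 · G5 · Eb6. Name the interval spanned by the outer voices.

perfect 18th

The outer voices are Bb3 and Eb6.
Counting 18 letters and 29 half steps from Bb gives a perfect 18th.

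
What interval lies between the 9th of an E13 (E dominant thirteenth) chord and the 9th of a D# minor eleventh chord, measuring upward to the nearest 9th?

M7

The 9th of E13 (E dominant thirteenth) is F#; the 9th of D# minor eleventh is E#.
F# up to E# spans 7 letter names and 11 semitones — a major seventh.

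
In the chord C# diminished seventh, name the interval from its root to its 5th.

C#°7: C#–E–G–Bb.
So we need the interval from C# up to G.
5 letter names make it a fifth; at 6 semitones (a half step narrower than perfect) the quality is diminished.

diminished 5th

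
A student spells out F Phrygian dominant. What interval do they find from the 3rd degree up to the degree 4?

Spelling F Phrygian dominant: F Gb A Bb C Db Eb.
3rd degree = A; scale degree 4 = Bb.
From A to Bb: 1 semitone over a second = minor.

m2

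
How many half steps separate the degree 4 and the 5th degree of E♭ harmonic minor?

2

The scale is E♭ F G♭ A♭ B♭ C♭ D.
A♭ up to B♭ is a major second — 2 semitones.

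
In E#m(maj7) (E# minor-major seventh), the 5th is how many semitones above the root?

Spelling the chord: E#–G#–B#–D##.
E# to B# is a perfect fifth: 7 semitones.

7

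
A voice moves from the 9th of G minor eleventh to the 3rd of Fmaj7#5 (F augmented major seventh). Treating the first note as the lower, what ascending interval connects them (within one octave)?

perfect unison

The 9th of G minor eleventh is A; the 3rd of Fmaj7#5 (F augmented major seventh) is A.
From A to A is 0 semitones, exactly the perfect unison.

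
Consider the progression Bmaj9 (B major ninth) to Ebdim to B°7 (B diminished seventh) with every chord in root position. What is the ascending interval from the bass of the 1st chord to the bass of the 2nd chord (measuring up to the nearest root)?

diminished fourth

The roots are B and Eb.
B up to Eb is 4 semitones, a half step narrower than a perfect fourth, so the interval is diminished.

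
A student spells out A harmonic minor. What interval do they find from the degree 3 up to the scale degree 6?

P4

A harmonic minor: A B C D E F G#.
The degree 3 is C and the scale degree 6 is F.
From C to F is 5 semitones, exactly the perfect fourth.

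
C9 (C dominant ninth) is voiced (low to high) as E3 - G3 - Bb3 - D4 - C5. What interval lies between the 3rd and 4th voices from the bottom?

major third

Those voices are Bb3 and D4.
Bb up to D spans 3 letter names and 4 semitones — a major third.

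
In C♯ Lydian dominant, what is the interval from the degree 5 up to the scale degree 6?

major 2nd

The scale runs C♯ D♯ E♯ F𝄪 G♯ A♯ B.
Degree 5 = G♯; 6th degree = A♯.
Counting 2 letters and 2 half steps from G♯ gives a major second.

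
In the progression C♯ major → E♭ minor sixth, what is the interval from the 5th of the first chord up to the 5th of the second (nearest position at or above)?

The 5th of C♯ major is G♯; the 5th of E♭ minor sixth is B♭.
G♯ up to B♭ is 2 semitones, a whole step narrower than a major third, so the interval is diminished.

d3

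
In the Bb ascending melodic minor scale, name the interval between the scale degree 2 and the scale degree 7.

The scale runs Bb C Db Eb F G A.
So we need the interval from C up to A.
Counting 6 letters and 9 half steps from C gives a major sixth.

major sixth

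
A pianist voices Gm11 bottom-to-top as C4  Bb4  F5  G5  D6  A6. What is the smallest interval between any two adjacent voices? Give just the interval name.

Adjacent intervals: C4→Bb4 = minor seventh; Bb4→F5 = perfect fifth; F5→G5 = major second; G5→D6 = perfect fifth; D6→A6 = perfect fifth.
The smallest is F5 to G5, a major second (2 semitones).

major second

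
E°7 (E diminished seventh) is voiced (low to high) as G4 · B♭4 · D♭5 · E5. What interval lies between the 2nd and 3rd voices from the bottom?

Those voices are B♭4 and D♭5.
3 letter names make it a third; at 3 semitones (a half step narrower than major) the quality is minor.

minor 3rd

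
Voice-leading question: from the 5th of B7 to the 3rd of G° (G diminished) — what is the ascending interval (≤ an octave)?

B7 has F# as its 5th, and G° (G diminished) has Bb as its 3rd.
4 letter names make it a fourth; at 4 semitones (a half step narrower than perfect) the quality is diminished.

d4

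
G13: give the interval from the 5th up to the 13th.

major 9th

G13 is spelled G B D F A E.
5th = D; 13th = E.
D up to E spans 9 letter names and 14 semitones — a major ninth.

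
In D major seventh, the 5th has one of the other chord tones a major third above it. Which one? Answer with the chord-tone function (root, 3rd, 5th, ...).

7th

Spelling the chord: D–F#–A–C#.
The 5th is A. A major third above A is C#.
C# is the chord's 7th.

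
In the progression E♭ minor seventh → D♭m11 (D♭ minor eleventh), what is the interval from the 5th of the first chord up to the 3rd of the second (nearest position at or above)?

diminished fifth

E♭ minor seventh has B♭ as its 5th, and D♭m11 (D♭ minor eleventh) has F♭ as its 3rd.
B♭ up to F♭ is 6 semitones, a half step narrower than a perfect fifth, so the interval is diminished.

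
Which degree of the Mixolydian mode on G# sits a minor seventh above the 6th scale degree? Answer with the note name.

The scale is G# A# B# C# D# E# F#.
The 6th scale degree is E#; a minor seventh above that is D# — scale degree 5.

D#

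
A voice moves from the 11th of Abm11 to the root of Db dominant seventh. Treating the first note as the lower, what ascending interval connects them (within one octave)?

perfect unison

The 11th of Abm11 is Db; the root of Db dominant seventh is Db.
Db up to Db spans 1 letter names and 0 semitones — a perfect unison.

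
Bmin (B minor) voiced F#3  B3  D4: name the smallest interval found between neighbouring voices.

m3

Adjacent intervals: F#3→B3 = perfect fourth; B3→D4 = minor third.
The smallest is B3 to D4, a minor third (3 semitones).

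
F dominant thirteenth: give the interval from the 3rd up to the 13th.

perfect 11th

Spelling the chord: F, A, C, Eb, G, D.
So we need the interval from A up to D.
From A to D is 17 semitones, exactly the perfect eleventh.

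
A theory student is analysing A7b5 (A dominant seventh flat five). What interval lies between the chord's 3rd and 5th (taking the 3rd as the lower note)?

The chord tones of A7b5 (A dominant seventh flat five) are A-C#-Eb-G.
So we need the interval from C# up to Eb.
C# up to Eb is 2 semitones, a whole step narrower than a major third, so the interval is diminished.

diminished 3rd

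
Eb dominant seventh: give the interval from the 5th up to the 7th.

minor third

Eb7 (Eb dominant seventh) is spelled Eb–G–Bb–Db.
So we need the interval from Bb up to Db.
Bb up to Db is 3 semitones, a half step narrower than a major third, so the interval is minor.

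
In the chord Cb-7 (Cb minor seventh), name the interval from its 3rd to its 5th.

Cbmin7 is spelled Cb, Ebb, Gb, Bbb.
That puts Ebb below Gb.
Ebb up to Gb spans 3 letter names and 4 semitones — a major third.

major 3rd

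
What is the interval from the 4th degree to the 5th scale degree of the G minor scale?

G natural minor: G A B♭ C D E♭ F.
The 4th degree is C and the 5th scale degree is D.
Counting 2 letters and 2 half steps from C gives a major second.

major second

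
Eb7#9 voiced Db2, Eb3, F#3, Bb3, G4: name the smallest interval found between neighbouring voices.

Adjacent intervals: Db2→Eb3 = major ninth; Eb3→F#3 = augmented second; F#3→Bb3 = diminished fourth; Bb3→G4 = major sixth.
The smallest is Eb3 to F#3, an augmented second (3 semitones).

augmented 2nd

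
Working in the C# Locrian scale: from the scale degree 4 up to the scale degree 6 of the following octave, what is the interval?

Spelling the C# Locrian scale: C# D E F# G A B.
So we need the interval from F# up to A.
10 letter names make it a tenth; at 15 semitones (a half step narrower than major) the quality is minor.

minor tenth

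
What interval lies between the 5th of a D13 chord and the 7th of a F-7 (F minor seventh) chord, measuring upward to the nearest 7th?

The 5th of D13 is A; the 7th of F-7 (F minor seventh) is Eb.
A up to Eb is 6 semitones, a half step narrower than a perfect fifth, so the interval is diminished.

diminished fifth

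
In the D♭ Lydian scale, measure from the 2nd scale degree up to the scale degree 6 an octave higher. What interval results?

perfect twelfth

The scale runs D♭ E♭ F G A♭ B♭ C.
So we need the interval from E♭ up to B♭.
From E♭ to B♭ is 19 semitones, exactly the perfect twelfth.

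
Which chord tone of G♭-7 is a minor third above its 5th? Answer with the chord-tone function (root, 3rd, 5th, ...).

7th

G♭ minor seventh is spelled G♭ B𝄫 D♭ F♭.
The 5th is D♭. A minor third above D♭ is F♭.
F♭ is the chord's 7th.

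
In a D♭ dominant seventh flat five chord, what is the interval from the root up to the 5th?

D♭ dominant seventh flat five: D♭, F, A𝄫, C♭.
Root = D♭; 5th = A𝄫.
D♭ up to A𝄫 is 6 semitones, a half step narrower than a perfect fifth, so the interval is diminished.

diminished 5th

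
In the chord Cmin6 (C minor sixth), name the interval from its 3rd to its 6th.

augmented fourth

The chord tones of Cmin6 are C–Eb–G–A.
The 3rd is Eb and the 6th is A.
From Eb to A: 6 semitones over a fourth = augmented.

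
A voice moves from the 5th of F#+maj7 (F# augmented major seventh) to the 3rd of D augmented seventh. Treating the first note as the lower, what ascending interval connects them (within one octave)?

F#+maj7 (F# augmented major seventh) has C## as its 5th, and D augmented seventh has F# as its 3rd.
4 letter names make it a fourth; at 4 semitones (a half step narrower than perfect) the quality is diminished.

diminished fourth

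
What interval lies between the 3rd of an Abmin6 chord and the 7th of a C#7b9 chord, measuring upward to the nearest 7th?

The 3rd of Abmin6 is Cb; the 7th of C#7b9 is B.
7 letter names make it a seventh; at 12 semitones (a half step wider than major) the quality is augmented.

A7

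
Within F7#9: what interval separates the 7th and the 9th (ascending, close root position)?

The chord tones of F7#9 are F A C E♭ G♯.
7th = E♭; 9th = G♯.
3 letter names make it a third; at 5 semitones (a half step wider than major) the quality is augmented.

augmented third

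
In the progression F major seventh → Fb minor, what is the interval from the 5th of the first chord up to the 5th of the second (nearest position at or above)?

d8

F major seventh has C as its 5th, and Fb minor has Cb as its 5th.
From C to Cb: 11 semitones over an octave = diminished.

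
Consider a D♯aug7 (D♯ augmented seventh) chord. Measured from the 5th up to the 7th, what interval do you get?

diminished 3rd

D♯+7: D♯–F𝄪–A𝄪–C♯.
That puts A𝄪 below C♯.
3 letter names make it a third; at 2 semitones (a whole step narrower than major) the quality is diminished.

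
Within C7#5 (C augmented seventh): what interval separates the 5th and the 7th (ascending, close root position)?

diminished third

C7#5 is spelled C E G# Bb.
5th = G#; 7th = Bb.
3 letter names make it a third; at 2 semitones (a whole step narrower than major) the quality is diminished.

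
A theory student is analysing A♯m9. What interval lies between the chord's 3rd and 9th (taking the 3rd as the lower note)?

The chord tones of A♯min9 are A♯–C♯–E♯–G♯–B♯.
3rd = C♯; 9th = B♯.
Counting 7 letters and 11 half steps from C♯ gives a major seventh.

major seventh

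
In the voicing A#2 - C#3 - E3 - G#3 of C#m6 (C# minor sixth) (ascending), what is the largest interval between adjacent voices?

major 3rd

Adjacent intervals: A#2→C#3 = minor third; C#3→E3 = minor third; E3→G#3 = major third.
The largest is E3 to G#3, a major third (4 semitones).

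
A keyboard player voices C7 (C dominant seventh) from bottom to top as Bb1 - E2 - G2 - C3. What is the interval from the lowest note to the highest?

The outer voices are Bb1 and C3.
From Bb to C is 14 semitones, exactly the major ninth.

major ninth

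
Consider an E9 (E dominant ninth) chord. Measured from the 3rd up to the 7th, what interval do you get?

diminished 5th

E9: E–G♯–B–D–F♯.
That puts G♯ below D.
From G♯ to D: 6 semitones over a fifth = diminished.
This 3–7 tritone is the characteristic tension at the heart of the dominant sound.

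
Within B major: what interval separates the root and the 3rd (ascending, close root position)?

major 3rd

The chord tones of B major are B-D♯-F♯.
Root = B; 3rd = D♯.
From B to D♯ is 4 semitones, exactly the major third.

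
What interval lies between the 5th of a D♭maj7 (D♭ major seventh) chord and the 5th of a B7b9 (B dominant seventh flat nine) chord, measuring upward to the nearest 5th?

augmented 6th

D♭maj7 (D♭ major seventh) has A♭ as its 5th, and B7b9 (B dominant seventh flat nine) has F♯ as its 5th.
A♭ up to F♯ is 10 semitones, a half step wider than a major sixth, so the interval is augmented.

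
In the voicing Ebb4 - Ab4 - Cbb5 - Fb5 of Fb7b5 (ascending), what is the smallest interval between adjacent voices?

Adjacent intervals: Ebb4→Ab4 = augmented fourth; Ab4→Cbb5 = diminished third; Cbb5→Fb5 = augmented fourth.
The smallest is Ab4 to Cbb5, a diminished third (2 semitones).

diminished third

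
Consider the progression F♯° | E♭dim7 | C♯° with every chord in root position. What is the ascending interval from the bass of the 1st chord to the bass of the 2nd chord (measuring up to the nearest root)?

The roots are F♯ and E♭.
7 letter names make it a seventh; at 9 semitones (a whole step narrower than major) the quality is diminished.

diminished seventh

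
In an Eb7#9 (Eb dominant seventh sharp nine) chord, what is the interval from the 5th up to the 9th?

The chord tones of Eb7#9 (Eb dominant seventh sharp nine) are Eb G Bb Db F#.
So we need the interval from Bb up to F#.
From Bb to F#: 8 semitones over a fifth = augmented.

A5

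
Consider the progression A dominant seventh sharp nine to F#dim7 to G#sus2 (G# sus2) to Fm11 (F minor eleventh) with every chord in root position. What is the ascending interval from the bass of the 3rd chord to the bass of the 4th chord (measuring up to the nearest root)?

d7

The roots are G# and F.
7 letter names make it a seventh; at 9 semitones (a whole step narrower than major) the quality is diminished.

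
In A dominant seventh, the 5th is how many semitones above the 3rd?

3

The chord tones of A7 are A–C#–E–G.
C# to E is a minor third: 3 semitones.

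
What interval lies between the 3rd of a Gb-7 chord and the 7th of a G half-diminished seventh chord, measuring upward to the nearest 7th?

The 3rd of Gb-7 is Bbb; the 7th of G half-diminished seventh is F.
5 letter names make it a fifth; at 8 semitones (a half step wider than perfect) the quality is augmented.

augmented fifth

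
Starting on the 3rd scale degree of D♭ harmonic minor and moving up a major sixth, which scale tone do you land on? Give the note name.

Db

The scale is D♭ E♭ F♭ G♭ A♭ B𝄫 C.
The 3rd scale degree is F♭; a major sixth above that is D♭ — scale degree 1.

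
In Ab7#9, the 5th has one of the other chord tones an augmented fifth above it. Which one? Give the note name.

Spelling the chord: Ab–C–Eb–Gb–B.
The 5th is Eb. An augmented fifth above Eb is B.
B is the chord's 9th.

B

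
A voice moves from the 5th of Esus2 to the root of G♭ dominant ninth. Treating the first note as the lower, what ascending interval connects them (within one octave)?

The 5th of Esus2 is B; the root of G♭ dominant ninth is G♭.
B up to G♭ is 7 semitones, a whole step narrower than a major sixth, so the interval is diminished.

diminished sixth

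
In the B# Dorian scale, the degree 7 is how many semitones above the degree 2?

8

The scale is B# C## D# E# F## G## A#.
C## up to A# is a minor sixth — 8 semitones.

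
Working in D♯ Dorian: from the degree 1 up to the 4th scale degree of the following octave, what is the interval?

perfect eleventh

The scale runs D♯ E♯ F♯ G♯ A♯ B♯ C♯.
So we need the interval from D♯ up to G♯.
D♯ up to G♯ spans 11 letter names and 17 semitones — a perfect eleventh.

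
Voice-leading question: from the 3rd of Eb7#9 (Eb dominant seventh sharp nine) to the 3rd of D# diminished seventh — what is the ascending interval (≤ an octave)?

major 7th

Eb7#9 (Eb dominant seventh sharp nine) has G as its 3rd, and D# diminished seventh has F# as its 3rd.
Counting 7 letters and 11 half steps from G gives a major seventh.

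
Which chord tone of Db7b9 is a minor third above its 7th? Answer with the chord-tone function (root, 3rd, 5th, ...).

9th

Spelling the chord: Db, F, Ab, Cb, Ebb.
The 7th is Cb. A minor third above Cb is Ebb.
Ebb is the chord's 9th.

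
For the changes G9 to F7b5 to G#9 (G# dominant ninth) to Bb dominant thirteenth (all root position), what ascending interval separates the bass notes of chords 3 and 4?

The roots are G# and Bb.
From G# to Bb: 2 semitones over a third = diminished.

d3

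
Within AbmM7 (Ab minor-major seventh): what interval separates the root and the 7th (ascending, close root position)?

M7

Abm(maj7): Ab-Cb-Eb-G.
So we need the interval from Ab up to G.
Ab up to G spans 7 letter names and 11 semitones — a major seventh.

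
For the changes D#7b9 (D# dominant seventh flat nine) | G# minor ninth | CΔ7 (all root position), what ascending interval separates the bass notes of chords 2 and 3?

The roots are G# and C.
4 letter names make it a fourth; at 4 semitones (a half step narrower than perfect) the quality is diminished.

diminished fourth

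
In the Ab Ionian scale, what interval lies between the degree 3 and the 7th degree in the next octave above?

The scale runs Ab Bb C Db Eb F G.
That puts C below G.
From C to G is 19 semitones, exactly the perfect twelfth.

P12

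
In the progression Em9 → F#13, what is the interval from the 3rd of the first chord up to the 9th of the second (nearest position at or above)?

A1

The 3rd of Em9 is G; the 9th of F#13 is G#.
G up to G# is 1 semitone, a half step wider than a perfect unison, so the interval is augmented.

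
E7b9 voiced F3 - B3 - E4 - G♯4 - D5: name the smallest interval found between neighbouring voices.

major third

Adjacent intervals: F3→B3 = augmented fourth; B3→E4 = perfect fourth; E4→G♯4 = major third; G♯4→D5 = diminished fifth.
The smallest is E4 to G♯4, a major third (4 semitones).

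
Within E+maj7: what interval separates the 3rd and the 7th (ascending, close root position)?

Spelling the chord: E G♯ B♯ D♯.
So we need the interval from G♯ up to D♯.
From G♯ to D♯ is 7 semitones, exactly the perfect fifth.

perfect fifth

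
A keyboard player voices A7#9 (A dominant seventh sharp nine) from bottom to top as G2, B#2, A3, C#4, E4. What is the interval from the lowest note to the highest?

major thirteenth

The outer voices are G2 and E4.
From G to E is 21 semitones, exactly the major thirteenth.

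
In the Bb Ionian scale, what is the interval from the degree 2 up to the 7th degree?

major sixth

Spelling the Bb Ionian scale: Bb C D Eb F G A.
Degree 2 = C; scale degree 7 = A.
From C to A is 9 semitones, exactly the major sixth.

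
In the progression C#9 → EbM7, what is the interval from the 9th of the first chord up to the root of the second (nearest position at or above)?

d2

C#9 has D# as its 9th, and EbM7 has Eb as its root.
2 letter names make it a second; at 0 semitones (a whole step narrower than major) the quality is diminished.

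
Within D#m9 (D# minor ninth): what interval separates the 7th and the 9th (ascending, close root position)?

The chord tones of D# minor ninth are D#–F#–A#–C#–E#.
That puts C# below E#.
Counting 3 letters and 4 half steps from C# gives a major third.

M3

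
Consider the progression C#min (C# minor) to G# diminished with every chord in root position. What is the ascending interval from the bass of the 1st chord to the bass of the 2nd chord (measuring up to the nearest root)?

The roots are C# and G#.
C# up to G# spans 5 letter names and 7 semitones — a perfect fifth.

P5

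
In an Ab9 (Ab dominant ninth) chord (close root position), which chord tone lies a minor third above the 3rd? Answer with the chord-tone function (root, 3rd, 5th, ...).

5th

Spelling the chord: Ab-C-Eb-Gb-Bb.
The 3rd is C. A minor third above C is Eb.
Eb is the chord's 5th.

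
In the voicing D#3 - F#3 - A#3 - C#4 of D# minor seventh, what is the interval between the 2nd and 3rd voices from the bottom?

major third

Those voices are F#3 and A#3.
F# up to A# spans 3 letter names and 4 semitones — a major third.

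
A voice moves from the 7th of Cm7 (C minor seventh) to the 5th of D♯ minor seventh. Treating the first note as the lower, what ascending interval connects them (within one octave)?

A7

Cm7 (C minor seventh) has B♭ as its 7th, and D♯ minor seventh has A♯ as its 5th.
From B♭ to A♯: 12 semitones over a seventh = augmented.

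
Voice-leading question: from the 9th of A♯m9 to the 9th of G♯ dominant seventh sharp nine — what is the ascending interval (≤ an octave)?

A♯m9 has B♯ as its 9th, and G♯ dominant seventh sharp nine has A𝄪 as its 9th.
From B♯ to A𝄪 is 11 semitones, exactly the major seventh.

major seventh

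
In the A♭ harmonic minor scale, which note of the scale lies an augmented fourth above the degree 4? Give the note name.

The scale is A♭ B♭ C♭ D♭ E♭ F♭ G.
The degree 4 is D♭; an augmented fourth above that is G — scale degree 7.

G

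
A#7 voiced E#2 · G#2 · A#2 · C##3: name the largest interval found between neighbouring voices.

major third

Adjacent intervals: E#2→G#2 = minor third; G#2→A#2 = major second; A#2→C##3 = major third.
The largest is A#2 to C##3, a major third (4 semitones).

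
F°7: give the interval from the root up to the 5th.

diminished fifth

F°7 is spelled F–Ab–Cb–Ebb.
That puts F below Cb.
From F to Cb: 6 semitones over a fifth = diminished.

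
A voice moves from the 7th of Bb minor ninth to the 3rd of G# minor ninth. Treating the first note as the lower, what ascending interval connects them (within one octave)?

Bb minor ninth has Ab as its 7th, and G# minor ninth has B as its 3rd.
From Ab to B: 3 semitones over a second = augmented.

augmented 2nd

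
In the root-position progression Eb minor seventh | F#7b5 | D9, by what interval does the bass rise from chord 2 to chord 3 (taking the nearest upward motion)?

The roots are F# and D.
From F# to D: 8 semitones over a sixth = minor.

minor 6th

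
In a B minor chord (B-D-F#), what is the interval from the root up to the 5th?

perfect fifth

So we need the interval from B up to F#.
B up to F# spans 5 letter names and 7 semitones — a perfect fifth.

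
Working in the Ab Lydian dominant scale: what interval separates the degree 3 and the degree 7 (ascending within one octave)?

Spelling the Ab Lydian dominant scale: Ab Bb C D Eb F Gb.
That puts C below Gb.
C up to Gb is 6 semitones, a half step narrower than a perfect fifth, so the interval is diminished.

diminished fifth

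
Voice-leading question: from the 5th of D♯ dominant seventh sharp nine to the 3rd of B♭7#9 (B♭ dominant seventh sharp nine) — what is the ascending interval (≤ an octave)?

D♯ dominant seventh sharp nine has A♯ as its 5th, and B♭7#9 (B♭ dominant seventh sharp nine) has D as its 3rd.
A♯ up to D is 4 semitones, a half step narrower than a perfect fourth, so the interval is diminished.

d4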